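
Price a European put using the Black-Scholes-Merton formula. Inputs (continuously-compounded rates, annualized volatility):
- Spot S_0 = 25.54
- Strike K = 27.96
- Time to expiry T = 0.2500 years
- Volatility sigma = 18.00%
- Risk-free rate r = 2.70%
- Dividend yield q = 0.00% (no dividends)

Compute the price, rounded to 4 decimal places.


d1 = (ln(S/K) + (r - q + 0.5*sigma^2) * T) / (sigma * sqrt(T)) = -0.88587852
d2 = d1 - sigma * sqrt(T) = -0.97587852
exp(-rT) = 0.99327273; exp(-qT) = 1.00000000
P = K * exp(-rT) * N(-d2) - S_0 * exp(-qT) * N(-d1)
N(-d1) = 0.81215850; N(-d2) = 0.83543767
P = 27.9600 * 0.99327273 * 0.83543767 - 25.5400 * 1.00000000 * 0.81215850 = 2.4592

Answer: Price = 2.4592


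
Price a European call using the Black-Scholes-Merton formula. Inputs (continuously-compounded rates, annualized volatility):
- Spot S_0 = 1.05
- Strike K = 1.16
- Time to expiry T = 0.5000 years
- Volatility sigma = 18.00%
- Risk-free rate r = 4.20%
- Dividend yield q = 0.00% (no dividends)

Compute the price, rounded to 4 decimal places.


Answer: Price = 0.0228

Derivation:
d1 = (ln(S/K) + (r - q + 0.5*sigma^2) * T) / (sigma * sqrt(T)) = -0.55413476
d2 = d1 - sigma * sqrt(T) = -0.68141399
exp(-rT) = 0.97921896; exp(-qT) = 1.00000000
C = S_0 * exp(-qT) * N(d1) - K * exp(-rT) * N(d2)
N(d1) = 0.28974331; N(d2) = 0.24780479
C = 1.0500 * 1.00000000 * 0.28974331 - 1.1600 * 0.97921896 * 0.24780479 = 0.0228


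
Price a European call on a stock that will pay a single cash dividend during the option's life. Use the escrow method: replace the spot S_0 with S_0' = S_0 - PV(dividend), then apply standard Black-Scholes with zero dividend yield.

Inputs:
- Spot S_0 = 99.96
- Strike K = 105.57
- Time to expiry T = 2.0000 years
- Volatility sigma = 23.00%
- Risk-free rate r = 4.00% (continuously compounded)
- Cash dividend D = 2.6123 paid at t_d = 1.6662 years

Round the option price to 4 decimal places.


Answer: Price = 12.6258

Derivation:
PV(D) = D * exp(-r * t_d) = 2.6123 * 0.93552445 = 2.44387052
S_0' = S_0 - PV(D) = 99.9600 - 2.44387052 = 97.51612948
d1 = (ln(S_0'/K) + (r + sigma^2/2)*T) / (sigma*sqrt(T)) = 0.16461309
d2 = d1 - sigma*sqrt(T) = -0.16065603
exp(-rT) = 0.92311635
N(d1) = 0.56537574; N(d2) = 0.43618216
C = S_0' * N(d1) - K * exp(-rT) * N(d2) = 97.51612948 * 0.56537574 - 105.5700 * 0.92311635 * 0.43618216 = 12.6258


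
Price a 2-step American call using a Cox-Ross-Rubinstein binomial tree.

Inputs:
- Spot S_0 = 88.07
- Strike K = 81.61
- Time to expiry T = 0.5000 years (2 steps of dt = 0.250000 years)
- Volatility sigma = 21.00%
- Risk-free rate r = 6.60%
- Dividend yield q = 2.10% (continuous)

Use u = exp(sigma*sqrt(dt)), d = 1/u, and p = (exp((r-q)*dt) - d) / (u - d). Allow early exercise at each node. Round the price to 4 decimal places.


Answer: Price = V(0,0) = 10.3968

Derivation:
dt = T/N = 0.250000
u = exp(sigma*sqrt(dt)) = 1.110711; d = 1/u = 0.900325
p = (exp((r-q)*dt) - d) / (u - d) = 0.527549
Discount per step: exp(-r*dt) = 0.983635
Stock lattice S(k, i) with i counting down-moves:
  k=0: S(0,0) = 88.0700
  k=1: S(1,0) = 97.8203; S(1,1) = 79.2916
  k=2: S(2,0) = 108.6500; S(2,1) = 88.0700; S(2,2) = 71.3882
Terminal payoffs V(N, i) = max(S_T - K, 0):
  V(2,0) = 27.040027; V(2,1) = 6.460000; V(2,2) = 0.000000
Backward induction: V(k, i) = exp(-r*dt) * [p * V(k+1, i) + (1-p) * V(k+1, i+1)]; then take max(V_cont, immediate exercise) for American.
  V(1,0) = exp(-r*dt) * [p*27.040027 + (1-p)*6.460000] = 17.033589; exercise = 16.210283; V(1,0) = max -> 17.033589
  V(1,1) = exp(-r*dt) * [p*6.460000 + (1-p)*0.000000] = 3.352197; exercise = 0.000000; V(1,1) = max -> 3.352197
  V(0,0) = exp(-r*dt) * [p*17.033589 + (1-p)*3.352197] = 10.396833; exercise = 6.460000; V(0,0) = max -> 10.396833


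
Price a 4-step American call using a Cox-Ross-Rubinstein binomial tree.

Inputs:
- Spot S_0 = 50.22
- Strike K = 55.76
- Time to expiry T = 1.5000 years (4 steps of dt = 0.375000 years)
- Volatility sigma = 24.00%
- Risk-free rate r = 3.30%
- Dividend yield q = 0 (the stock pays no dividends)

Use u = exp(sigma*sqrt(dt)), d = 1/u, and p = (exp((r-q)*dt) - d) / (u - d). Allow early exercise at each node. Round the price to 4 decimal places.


dt = T/N = 0.375000
u = exp(sigma*sqrt(dt)) = 1.158319; d = 1/u = 0.863320
p = (exp((r-q)*dt) - d) / (u - d) = 0.505534
Discount per step: exp(-r*dt) = 0.987701
Stock lattice S(k, i) with i counting down-moves:
  k=0: S(0,0) = 50.2200
  k=1: S(1,0) = 58.1708; S(1,1) = 43.3560
  k=2: S(2,0) = 67.3803; S(2,1) = 50.2200; S(2,2) = 37.4301
  k=3: S(3,0) = 78.0478; S(3,1) = 58.1708; S(3,2) = 43.3560; S(3,3) = 32.3141
  k=4: S(4,0) = 90.4042; S(4,1) = 67.3803; S(4,2) = 50.2200; S(4,3) = 37.4301; S(4,4) = 27.8975
Terminal payoffs V(N, i) = max(S_T - K, 0):
  V(4,0) = 34.644215; V(4,1) = 11.620262; V(4,2) = 0.000000; V(4,3) = 0.000000; V(4,4) = 0.000000
Backward induction: V(k, i) = exp(-r*dt) * [p * V(k+1, i) + (1-p) * V(k+1, i+1)]; then take max(V_cont, immediate exercise) for American.
  V(3,0) = exp(-r*dt) * [p*34.644215 + (1-p)*11.620262] = 22.973582; exercise = 22.287804; V(3,0) = max -> 22.973582
  V(3,1) = exp(-r*dt) * [p*11.620262 + (1-p)*0.000000] = 5.802186; exercise = 2.410755; V(3,1) = max -> 5.802186
  V(3,2) = exp(-r*dt) * [p*0.000000 + (1-p)*0.000000] = 0.000000; exercise = 0.000000; V(3,2) = max -> 0.000000
  V(3,3) = exp(-r*dt) * [p*0.000000 + (1-p)*0.000000] = 0.000000; exercise = 0.000000; V(3,3) = max -> 0.000000
  V(2,0) = exp(-r*dt) * [p*22.973582 + (1-p)*5.802186] = 14.304784; exercise = 11.620262; V(2,0) = max -> 14.304784
  V(2,1) = exp(-r*dt) * [p*5.802186 + (1-p)*0.000000] = 2.897126; exercise = 0.000000; V(2,1) = max -> 2.897126
  V(2,2) = exp(-r*dt) * [p*0.000000 + (1-p)*0.000000] = 0.000000; exercise = 0.000000; V(2,2) = max -> 0.000000
  V(1,0) = exp(-r*dt) * [p*14.304784 + (1-p)*2.897126] = 8.557524; exercise = 2.410755; V(1,0) = max -> 8.557524
  V(1,1) = exp(-r*dt) * [p*2.897126 + (1-p)*0.000000] = 1.446582; exercise = 0.000000; V(1,1) = max -> 1.446582
  V(0,0) = exp(-r*dt) * [p*8.557524 + (1-p)*1.446582] = 4.979400; exercise = 0.000000; V(0,0) = max -> 4.979400

Answer: Price = V(0,0) = 4.9794


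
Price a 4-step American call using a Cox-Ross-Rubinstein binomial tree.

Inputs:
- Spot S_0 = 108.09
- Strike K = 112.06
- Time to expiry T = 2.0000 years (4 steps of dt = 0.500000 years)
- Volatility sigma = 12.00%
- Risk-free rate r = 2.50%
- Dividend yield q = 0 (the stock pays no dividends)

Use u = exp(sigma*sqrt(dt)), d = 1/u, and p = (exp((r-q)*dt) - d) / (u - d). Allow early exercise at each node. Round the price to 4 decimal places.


dt = T/N = 0.500000
u = exp(sigma*sqrt(dt)) = 1.088557; d = 1/u = 0.918647
p = (exp((r-q)*dt) - d) / (u - d) = 0.552830
Discount per step: exp(-r*dt) = 0.987578
Stock lattice S(k, i) with i counting down-moves:
  k=0: S(0,0) = 108.0900
  k=1: S(1,0) = 117.6621; S(1,1) = 99.2966
  k=2: S(2,0) = 128.0819; S(2,1) = 108.0900; S(2,2) = 91.2186
  k=3: S(3,0) = 139.4244; S(3,1) = 117.6621; S(3,2) = 99.2966; S(3,3) = 83.7977
  k=4: S(4,0) = 151.7714; S(4,1) = 128.0819; S(4,2) = 108.0900; S(4,3) = 91.2186; S(4,4) = 76.9806
Terminal payoffs V(N, i) = max(S_T - K, 0):
  V(4,0) = 39.711404; V(4,1) = 16.021892; V(4,2) = 0.000000; V(4,3) = 0.000000; V(4,4) = 0.000000
Backward induction: V(k, i) = exp(-r*dt) * [p * V(k+1, i) + (1-p) * V(k+1, i+1)]; then take max(V_cont, immediate exercise) for American.
  V(3,0) = exp(-r*dt) * [p*39.711404 + (1-p)*16.021892] = 28.756451; exercise = 27.364419; V(3,0) = max -> 28.756451
  V(3,1) = exp(-r*dt) * [p*16.021892 + (1-p)*0.000000] = 8.747353; exercise = 5.602108; V(3,1) = max -> 8.747353
  V(3,2) = exp(-r*dt) * [p*0.000000 + (1-p)*0.000000] = 0.000000; exercise = 0.000000; V(3,2) = max -> 0.000000
  V(3,3) = exp(-r*dt) * [p*0.000000 + (1-p)*0.000000] = 0.000000; exercise = 0.000000; V(3,3) = max -> 0.000000
  V(2,0) = exp(-r*dt) * [p*28.756451 + (1-p)*8.747353] = 19.562909; exercise = 16.021892; V(2,0) = max -> 19.562909
  V(2,1) = exp(-r*dt) * [p*8.747353 + (1-p)*0.000000] = 4.775727; exercise = 0.000000; V(2,1) = max -> 4.775727
  V(2,2) = exp(-r*dt) * [p*0.000000 + (1-p)*0.000000] = 0.000000; exercise = 0.000000; V(2,2) = max -> 0.000000
  V(1,0) = exp(-r*dt) * [p*19.562909 + (1-p)*4.775727] = 12.789649; exercise = 5.602108; V(1,0) = max -> 12.789649
  V(1,1) = exp(-r*dt) * [p*4.775727 + (1-p)*0.000000] = 2.607368; exercise = 0.000000; V(1,1) = max -> 2.607368
  V(0,0) = exp(-r*dt) * [p*12.789649 + (1-p)*2.607368] = 8.134122; exercise = 0.000000; V(0,0) = max -> 8.134122

Answer: Price = V(0,0) = 8.1341


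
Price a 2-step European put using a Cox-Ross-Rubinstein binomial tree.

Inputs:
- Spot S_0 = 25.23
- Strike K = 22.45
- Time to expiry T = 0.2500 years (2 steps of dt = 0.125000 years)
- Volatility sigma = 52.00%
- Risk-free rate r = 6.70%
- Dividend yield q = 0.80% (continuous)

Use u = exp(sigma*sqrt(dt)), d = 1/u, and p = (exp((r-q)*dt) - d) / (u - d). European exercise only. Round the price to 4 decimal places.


dt = T/N = 0.125000
u = exp(sigma*sqrt(dt)) = 1.201833; d = 1/u = 0.832062
p = (exp((r-q)*dt) - d) / (u - d) = 0.474186
Discount per step: exp(-r*dt) = 0.991660
Stock lattice S(k, i) with i counting down-moves:
  k=0: S(0,0) = 25.2300
  k=1: S(1,0) = 30.3222; S(1,1) = 20.9929
  k=2: S(2,0) = 36.4423; S(2,1) = 25.2300; S(2,2) = 17.4674
Terminal payoffs V(N, i) = max(K - S_T, 0):
  V(2,0) = 0.000000; V(2,1) = 0.000000; V(2,2) = 4.982566
Backward induction: V(k, i) = exp(-r*dt) * [p * V(k+1, i) + (1-p) * V(k+1, i+1)].
  V(1,0) = exp(-r*dt) * [p*0.000000 + (1-p)*0.000000] = 0.000000
  V(1,1) = exp(-r*dt) * [p*0.000000 + (1-p)*4.982566] = 2.598055
  V(0,0) = exp(-r*dt) * [p*0.000000 + (1-p)*2.598055] = 1.354701

Answer: Price = V(0,0) = 1.3547


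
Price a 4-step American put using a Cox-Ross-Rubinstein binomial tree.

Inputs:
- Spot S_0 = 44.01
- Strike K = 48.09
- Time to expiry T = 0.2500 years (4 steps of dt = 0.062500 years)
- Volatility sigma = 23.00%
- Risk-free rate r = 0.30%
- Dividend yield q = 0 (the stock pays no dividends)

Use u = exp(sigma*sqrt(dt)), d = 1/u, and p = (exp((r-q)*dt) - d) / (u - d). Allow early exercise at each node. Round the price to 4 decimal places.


dt = T/N = 0.062500
u = exp(sigma*sqrt(dt)) = 1.059185; d = 1/u = 0.944122
p = (exp((r-q)*dt) - d) / (u - d) = 0.487259
Discount per step: exp(-r*dt) = 0.999813
Stock lattice S(k, i) with i counting down-moves:
  k=0: S(0,0) = 44.0100
  k=1: S(1,0) = 46.6147; S(1,1) = 41.5508
  k=2: S(2,0) = 49.3736; S(2,1) = 44.0100; S(2,2) = 39.2290
  k=3: S(3,0) = 52.2958; S(3,1) = 46.6147; S(3,2) = 41.5508; S(3,3) = 37.0370
  k=4: S(4,0) = 55.3910; S(4,1) = 49.3736; S(4,2) = 44.0100; S(4,3) = 39.2290; S(4,4) = 34.9674
Terminal payoffs V(N, i) = max(K - S_T, 0):
  V(4,0) = 0.000000; V(4,1) = 0.000000; V(4,2) = 4.080000; V(4,3) = 8.860976; V(4,4) = 13.122576
Backward induction: V(k, i) = exp(-r*dt) * [p * V(k+1, i) + (1-p) * V(k+1, i+1)]; then take max(V_cont, immediate exercise) for American.
  V(3,0) = exp(-r*dt) * [p*0.000000 + (1-p)*0.000000] = 0.000000; exercise = 0.000000; V(3,0) = max -> 0.000000
  V(3,1) = exp(-r*dt) * [p*0.000000 + (1-p)*4.080000] = 2.091593; exercise = 1.475256; V(3,1) = max -> 2.091593
  V(3,2) = exp(-r*dt) * [p*4.080000 + (1-p)*8.860976] = 6.530180; exercise = 6.539196; V(3,2) = max -> 6.539196
  V(3,3) = exp(-r*dt) * [p*8.860976 + (1-p)*13.122576] = 11.044004; exercise = 11.053020; V(3,3) = max -> 11.053020
  V(2,0) = exp(-r*dt) * [p*0.000000 + (1-p)*2.091593] = 1.072245; exercise = 0.000000; V(2,0) = max -> 1.072245
  V(2,1) = exp(-r*dt) * [p*2.091593 + (1-p)*6.539196] = 4.371243; exercise = 4.080000; V(2,1) = max -> 4.371243
  V(2,2) = exp(-r*dt) * [p*6.539196 + (1-p)*11.053020] = 8.851960; exercise = 8.860976; V(2,2) = max -> 8.860976
  V(1,0) = exp(-r*dt) * [p*1.072245 + (1-p)*4.371243] = 2.763259; exercise = 1.475256; V(1,0) = max -> 2.763259
  V(1,1) = exp(-r*dt) * [p*4.371243 + (1-p)*8.860976] = 6.672064; exercise = 6.539196; V(1,1) = max -> 6.672064
  V(0,0) = exp(-r*dt) * [p*2.763259 + (1-p)*6.672064] = 4.766571; exercise = 4.080000; V(0,0) = max -> 4.766571

Answer: Price = V(0,0) = 4.7666


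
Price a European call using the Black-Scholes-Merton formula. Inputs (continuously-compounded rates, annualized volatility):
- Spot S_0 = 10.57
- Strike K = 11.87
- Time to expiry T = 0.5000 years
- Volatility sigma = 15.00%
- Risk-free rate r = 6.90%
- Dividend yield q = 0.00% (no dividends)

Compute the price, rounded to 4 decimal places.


d1 = (ln(S/K) + (r - q + 0.5*sigma^2) * T) / (sigma * sqrt(T)) = -0.71530365
d2 = d1 - sigma * sqrt(T) = -0.82136966
exp(-rT) = 0.96608834; exp(-qT) = 1.00000000
C = S_0 * exp(-qT) * N(d1) - K * exp(-rT) * N(d2)
N(d1) = 0.23721072; N(d2) = 0.20571787
C = 10.5700 * 1.00000000 * 0.23721072 - 11.8700 * 0.96608834 * 0.20571787 = 0.1483

Answer: Price = 0.1483


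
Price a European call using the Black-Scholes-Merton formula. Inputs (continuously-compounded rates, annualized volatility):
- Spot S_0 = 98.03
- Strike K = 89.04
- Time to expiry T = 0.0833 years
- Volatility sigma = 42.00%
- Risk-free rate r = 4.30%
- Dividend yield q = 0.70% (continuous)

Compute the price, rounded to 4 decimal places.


Answer: Price = 10.5652

Derivation:
d1 = (ln(S/K) + (r - q + 0.5*sigma^2) * T) / (sigma * sqrt(T)) = 0.87885100
d2 = d1 - sigma * sqrt(T) = 0.75763169
exp(-rT) = 0.99642451; exp(-qT) = 0.99941707
C = S_0 * exp(-qT) * N(d1) - K * exp(-rT) * N(d2)
N(d1) = 0.81025896; N(d2) = 0.77566425
C = 98.0300 * 0.99941707 * 0.81025896 - 89.0400 * 0.99642451 * 0.77566425 = 10.5652


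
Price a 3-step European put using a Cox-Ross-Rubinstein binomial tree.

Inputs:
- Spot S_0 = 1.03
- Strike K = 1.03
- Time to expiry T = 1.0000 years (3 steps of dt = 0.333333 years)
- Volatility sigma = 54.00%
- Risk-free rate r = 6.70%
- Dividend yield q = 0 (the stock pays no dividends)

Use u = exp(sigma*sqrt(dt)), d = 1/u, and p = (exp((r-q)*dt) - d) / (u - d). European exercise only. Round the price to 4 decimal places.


Answer: Price = V(0,0) = 0.1971

Derivation:
dt = T/N = 0.333333
u = exp(sigma*sqrt(dt)) = 1.365839; d = 1/u = 0.732151
p = (exp((r-q)*dt) - d) / (u - d) = 0.458323
Discount per step: exp(-r*dt) = 0.977914
Stock lattice S(k, i) with i counting down-moves:
  k=0: S(0,0) = 1.0300
  k=1: S(1,0) = 1.4068; S(1,1) = 0.7541
  k=2: S(2,0) = 1.9215; S(2,1) = 1.0300; S(2,2) = 0.5521
  k=3: S(3,0) = 2.6244; S(3,1) = 1.4068; S(3,2) = 0.7541; S(3,3) = 0.4042
Terminal payoffs V(N, i) = max(K - S_T, 0):
  V(3,0) = 0.000000; V(3,1) = 0.000000; V(3,2) = 0.275885; V(3,3) = 0.625761
Backward induction: V(k, i) = exp(-r*dt) * [p * V(k+1, i) + (1-p) * V(k+1, i+1)].
  V(2,0) = exp(-r*dt) * [p*0.000000 + (1-p)*0.000000] = 0.000000
  V(2,1) = exp(-r*dt) * [p*0.000000 + (1-p)*0.275885] = 0.146140
  V(2,2) = exp(-r*dt) * [p*0.275885 + (1-p)*0.625761] = 0.455126
  V(1,0) = exp(-r*dt) * [p*0.000000 + (1-p)*0.146140] = 0.077412
  V(1,1) = exp(-r*dt) * [p*0.146140 + (1-p)*0.455126] = 0.306587
  V(0,0) = exp(-r*dt) * [p*0.077412 + (1-p)*0.306587] = 0.197099


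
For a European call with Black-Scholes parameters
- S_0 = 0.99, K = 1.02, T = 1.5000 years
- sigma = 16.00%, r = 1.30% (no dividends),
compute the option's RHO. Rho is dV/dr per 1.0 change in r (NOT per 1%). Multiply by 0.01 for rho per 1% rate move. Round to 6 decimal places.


Answer: Rho = 0.660293

Derivation:
d1 = 0.0451473459; d2 = -0.1508118335
phi(d1) = 0.3985359089; exp(-qT) = 1.0000000000; exp(-rT) = 0.9806888952
N(d2) = 0.4400620756
Rho = K*T*exp(-rT)*N(d2) = 1.0200 * 1.5000 * 0.9806888952 * 0.4400620756 = 0.660293


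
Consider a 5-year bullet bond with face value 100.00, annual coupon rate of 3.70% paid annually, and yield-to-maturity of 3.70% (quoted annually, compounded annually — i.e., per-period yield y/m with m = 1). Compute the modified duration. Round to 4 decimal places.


Answer: Modified duration = 4.4896

Derivation:
Coupon per period c = face * coupon_rate / m = 3.700000
Periods per year m = 1; per-period yield y/m = 0.037000
Number of cashflows N = 5
Cashflows (t years, CF_t, discount factor 1/(1+y/m)^(m*t), PV):
  t = 1.0000: CF_t = 3.700000, DF = 0.964320, PV = 3.567985
  t = 2.0000: CF_t = 3.700000, DF = 0.929913, PV = 3.440679
  t = 3.0000: CF_t = 3.700000, DF = 0.896734, PV = 3.317917
  t = 4.0000: CF_t = 3.700000, DF = 0.864739, PV = 3.199534
  t = 5.0000: CF_t = 103.700000, DF = 0.833885, PV = 86.473886
Price P = sum_t PV_t = 100.000000
First compute Macaulay numerator sum_t t * PV_t:
  t * PV_t at t = 1.0000: 3.567985
  t * PV_t at t = 2.0000: 6.881359
  t * PV_t at t = 3.0000: 9.953750
  t * PV_t at t = 4.0000: 12.798135
  t * PV_t at t = 5.0000: 432.369429
Macaulay duration D = 465.570657 / 100.000000 = 4.655707
Modified duration = D / (1 + y/m) = 4.655707 / (1 + 0.037000) = 4.489592


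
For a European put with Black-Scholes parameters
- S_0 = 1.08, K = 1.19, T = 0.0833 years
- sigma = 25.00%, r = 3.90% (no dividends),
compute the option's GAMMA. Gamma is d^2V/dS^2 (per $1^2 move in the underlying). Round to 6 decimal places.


Answer: Gamma = 2.305500

Derivation:
d1 = -1.2631316469; d2 = -1.3352859954
phi(d1) = 0.1796599625; exp(-qT) = 1.0000000000; exp(-rT) = 0.9967565713
Gamma = exp(-qT) * phi(d1) / (S * sigma * sqrt(T)) = 1.0000000000 * 0.1796599625 / (1.0800 * 0.2500 * 0.2886173938) = 2.305500


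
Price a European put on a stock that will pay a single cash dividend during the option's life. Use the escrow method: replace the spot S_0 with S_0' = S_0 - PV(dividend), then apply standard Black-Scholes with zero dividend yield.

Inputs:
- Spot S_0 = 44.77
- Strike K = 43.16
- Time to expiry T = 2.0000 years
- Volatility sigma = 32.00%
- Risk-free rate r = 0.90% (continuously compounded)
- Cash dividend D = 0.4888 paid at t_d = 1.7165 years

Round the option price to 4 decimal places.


Answer: Price = 6.8447

Derivation:
PV(D) = D * exp(-r * t_d) = 0.4888 * 0.98467022 = 0.48130680
S_0' = S_0 - PV(D) = 44.7700 - 0.48130680 = 44.28869320
d1 = (ln(S_0'/K) + (r + sigma^2/2)*T) / (sigma*sqrt(T)) = 0.32309316
d2 = d1 - sigma*sqrt(T) = -0.12945518
exp(-rT) = 0.98216103
N(-d1) = 0.37331235; N(-d2) = 0.55150126
P = K * exp(-rT) * N(-d2) - S_0' * N(-d1) = 43.1600 * 0.98216103 * 0.55150126 - 44.28869320 * 0.37331235 = 6.8447


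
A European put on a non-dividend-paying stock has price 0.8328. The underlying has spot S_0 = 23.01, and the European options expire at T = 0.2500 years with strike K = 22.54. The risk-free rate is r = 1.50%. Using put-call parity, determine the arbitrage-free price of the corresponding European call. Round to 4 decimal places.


Put-call parity: C - P = S_0 * exp(-qT) - K * exp(-rT).
S_0 * exp(-qT) = 23.0100 * 1.00000000 = 23.01000000
K * exp(-rT) = 22.5400 * 0.99625702 = 22.45563329
C = P + S*exp(-qT) - K*exp(-rT)
C = 0.8328 + 23.01000000 - 22.45563329 = 1.3872

Answer: Call price = 1.3872


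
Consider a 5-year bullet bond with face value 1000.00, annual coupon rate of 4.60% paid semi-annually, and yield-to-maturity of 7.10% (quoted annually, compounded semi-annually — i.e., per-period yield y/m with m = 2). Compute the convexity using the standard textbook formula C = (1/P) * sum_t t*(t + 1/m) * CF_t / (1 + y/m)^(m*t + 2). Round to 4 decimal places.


Coupon per period c = face * coupon_rate / m = 23.000000
Periods per year m = 2; per-period yield y/m = 0.035500
Number of cashflows N = 10
Cashflows (t years, CF_t, discount factor 1/(1+y/m)^(m*t), PV):
  t = 0.5000: CF_t = 23.000000, DF = 0.965717, PV = 22.211492
  t = 1.0000: CF_t = 23.000000, DF = 0.932609, PV = 21.450016
  t = 1.5000: CF_t = 23.000000, DF = 0.900637, PV = 20.714646
  t = 2.0000: CF_t = 23.000000, DF = 0.869760, PV = 20.004487
  t = 2.5000: CF_t = 23.000000, DF = 0.839942, PV = 19.318674
  t = 3.0000: CF_t = 23.000000, DF = 0.811147, PV = 18.656373
  t = 3.5000: CF_t = 23.000000, DF = 0.783338, PV = 18.016777
  t = 4.0000: CF_t = 23.000000, DF = 0.756483, PV = 17.399109
  t = 4.5000: CF_t = 23.000000, DF = 0.730549, PV = 16.802616
  t = 5.0000: CF_t = 1023.000000, DF = 0.705503, PV = 721.729740
Price P = sum_t PV_t = 896.303932
Convexity numerator sum_t t*(t + 1/m) * CF_t / (1+y/m)^(m*t + 2):
  t = 0.5000: term = 10.357323
  t = 1.0000: term = 30.006731
  t = 1.5000: term = 57.956023
  t = 2.0000: term = 93.281865
  t = 2.5000: term = 135.125831
  t = 3.0000: term = 182.690645
  t = 3.5000: term = 235.236627
  t = 4.0000: term = 292.078311
  t = 4.5000: term = 352.581254
  t = 5.0000: term = 18510.028558
Convexity = (1/P) * sum = 19899.343167 / 896.303932 = 22.201557

Answer: Convexity = 22.2016


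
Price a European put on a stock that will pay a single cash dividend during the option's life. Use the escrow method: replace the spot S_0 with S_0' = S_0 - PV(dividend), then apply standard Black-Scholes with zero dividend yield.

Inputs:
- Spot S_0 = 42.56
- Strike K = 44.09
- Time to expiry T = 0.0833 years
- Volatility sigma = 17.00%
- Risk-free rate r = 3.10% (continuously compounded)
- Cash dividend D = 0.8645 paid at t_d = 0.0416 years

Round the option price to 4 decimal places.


PV(D) = D * exp(-r * t_d) = 0.8645 * 0.99871123 = 0.86338586
S_0' = S_0 - PV(D) = 42.5600 - 0.86338586 = 41.69661414
d1 = (ln(S_0'/K) + (r + sigma^2/2)*T) / (sigma*sqrt(T)) = -1.06037155
d2 = d1 - sigma*sqrt(T) = -1.10943651
exp(-rT) = 0.99742103
N(-d1) = 0.85551220; N(-d2) = 0.86637904
P = K * exp(-rT) * N(-d2) - S_0' * N(-d1) = 44.0900 * 0.99742103 * 0.86637904 - 41.69661414 * 0.85551220 = 2.4282

Answer: Price = 2.4282


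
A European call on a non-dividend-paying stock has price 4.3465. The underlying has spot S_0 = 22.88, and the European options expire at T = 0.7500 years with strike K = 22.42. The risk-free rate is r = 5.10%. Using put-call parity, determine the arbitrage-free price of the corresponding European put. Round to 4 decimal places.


Put-call parity: C - P = S_0 * exp(-qT) - K * exp(-rT).
S_0 * exp(-qT) = 22.8800 * 1.00000000 = 22.88000000
K * exp(-rT) = 22.4200 * 0.96247229 = 21.57862880
P = C - S*exp(-qT) + K*exp(-rT)
P = 4.3465 - 22.88000000 + 21.57862880 = 3.0451

Answer: Put price = 3.0451


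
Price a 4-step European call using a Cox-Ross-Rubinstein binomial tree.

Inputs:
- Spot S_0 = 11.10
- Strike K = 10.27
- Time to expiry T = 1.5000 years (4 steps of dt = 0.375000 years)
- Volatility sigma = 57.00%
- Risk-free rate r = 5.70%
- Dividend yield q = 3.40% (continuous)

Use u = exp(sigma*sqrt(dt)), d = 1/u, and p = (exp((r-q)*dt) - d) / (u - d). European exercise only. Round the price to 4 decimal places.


Answer: Price = V(0,0) = 3.2760

Derivation:
dt = T/N = 0.375000
u = exp(sigma*sqrt(dt)) = 1.417723; d = 1/u = 0.705356
p = (exp((r-q)*dt) - d) / (u - d) = 0.425772
Discount per step: exp(-r*dt) = 0.978852
Stock lattice S(k, i) with i counting down-moves:
  k=0: S(0,0) = 11.1000
  k=1: S(1,0) = 15.7367; S(1,1) = 7.8295
  k=2: S(2,0) = 22.3103; S(2,1) = 11.1000; S(2,2) = 5.5226
  k=3: S(3,0) = 31.6299; S(3,1) = 15.7367; S(3,2) = 7.8295; S(3,3) = 3.8954
  k=4: S(4,0) = 44.8424; S(4,1) = 22.3103; S(4,2) = 11.1000; S(4,3) = 5.5226; S(4,4) = 2.7476
Terminal payoffs V(N, i) = max(S_T - K, 0):
  V(4,0) = 34.572406; V(4,1) = 12.040327; V(4,2) = 0.830000; V(4,3) = 0.000000; V(4,4) = 0.000000
Backward induction: V(k, i) = exp(-r*dt) * [p * V(k+1, i) + (1-p) * V(k+1, i+1)].
  V(3,0) = exp(-r*dt) * [p*34.572406 + (1-p)*12.040327] = 21.176342
  V(3,1) = exp(-r*dt) * [p*12.040327 + (1-p)*0.830000] = 5.484551
  V(3,2) = exp(-r*dt) * [p*0.830000 + (1-p)*0.000000] = 0.345917
  V(3,3) = exp(-r*dt) * [p*0.000000 + (1-p)*0.000000] = 0.000000
  V(2,0) = exp(-r*dt) * [p*21.176342 + (1-p)*5.484551] = 11.908397
  V(2,1) = exp(-r*dt) * [p*5.484551 + (1-p)*0.345917] = 2.480219
  V(2,2) = exp(-r*dt) * [p*0.345917 + (1-p)*0.000000] = 0.144167
  V(1,0) = exp(-r*dt) * [p*11.908397 + (1-p)*2.480219] = 6.357128
  V(1,1) = exp(-r*dt) * [p*2.480219 + (1-p)*0.144167] = 1.114710
  V(0,0) = exp(-r*dt) * [p*6.357128 + (1-p)*1.114710] = 3.276007


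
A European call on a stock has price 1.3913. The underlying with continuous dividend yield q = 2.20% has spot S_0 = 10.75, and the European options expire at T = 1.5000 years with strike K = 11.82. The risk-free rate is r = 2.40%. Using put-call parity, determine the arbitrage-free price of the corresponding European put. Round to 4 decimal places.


Put-call parity: C - P = S_0 * exp(-qT) - K * exp(-rT).
S_0 * exp(-qT) = 10.7500 * 0.96753856 = 10.40103952
K * exp(-rT) = 11.8200 * 0.96464029 = 11.40204827
P = C - S*exp(-qT) + K*exp(-rT)
P = 1.3913 - 10.40103952 + 11.40204827 = 2.3923

Answer: Put price = 2.3923


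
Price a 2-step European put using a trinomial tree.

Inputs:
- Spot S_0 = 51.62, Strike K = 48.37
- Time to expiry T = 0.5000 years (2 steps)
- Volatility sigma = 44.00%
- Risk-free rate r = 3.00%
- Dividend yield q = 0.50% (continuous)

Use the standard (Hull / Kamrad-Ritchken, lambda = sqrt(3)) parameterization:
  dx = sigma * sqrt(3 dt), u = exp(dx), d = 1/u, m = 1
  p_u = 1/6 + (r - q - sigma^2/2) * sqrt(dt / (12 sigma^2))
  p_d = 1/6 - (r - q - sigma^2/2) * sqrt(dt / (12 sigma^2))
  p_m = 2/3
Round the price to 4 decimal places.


Answer: Price = V(0,0) = 4.1400

Derivation:
dt = T/N = 0.250000; dx = sigma*sqrt(3*dt) = 0.381051
u = exp(dx) = 1.463823; d = 1/u = 0.683143
p_u = 0.143113, p_m = 0.666667, p_d = 0.190220
Discount per step: exp(-r*dt) = 0.992528
Stock lattice S(k, j) with j the centered position index:
  k=0: S(0,+0) = 51.6200
  k=1: S(1,-1) = 35.2638; S(1,+0) = 51.6200; S(1,+1) = 75.5625
  k=2: S(2,-2) = 24.0902; S(2,-1) = 35.2638; S(2,+0) = 51.6200; S(2,+1) = 75.5625; S(2,+2) = 110.6101
Terminal payoffs V(N, j) = max(K - S_T, 0):
  V(2,-2) = 24.279759; V(2,-1) = 13.106162; V(2,+0) = 0.000000; V(2,+1) = 0.000000; V(2,+2) = 0.000000
Backward induction: V(k, j) = exp(-r*dt) * [p_u * V(k+1, j+1) + p_m * V(k+1, j) + p_d * V(k+1, j-1)]
  V(1,-1) = exp(-r*dt) * [p_u*0.000000 + p_m*13.106162 + p_d*24.279759] = 13.256141
  V(1,+0) = exp(-r*dt) * [p_u*0.000000 + p_m*0.000000 + p_d*13.106162] = 2.474425
  V(1,+1) = exp(-r*dt) * [p_u*0.000000 + p_m*0.000000 + p_d*0.000000] = 0.000000
  V(0,+0) = exp(-r*dt) * [p_u*0.000000 + p_m*2.474425 + p_d*13.256141] = 4.140032


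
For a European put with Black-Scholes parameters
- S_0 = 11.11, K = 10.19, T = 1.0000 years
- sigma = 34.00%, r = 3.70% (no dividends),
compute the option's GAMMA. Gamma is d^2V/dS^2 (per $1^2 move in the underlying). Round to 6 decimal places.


Answer: Gamma = 0.091625

Derivation:
d1 = 0.5330551659; d2 = 0.1930551659
phi(d1) = 0.3461052227; exp(-qT) = 1.0000000000; exp(-rT) = 0.9636761353
Gamma = exp(-qT) * phi(d1) / (S * sigma * sqrt(T)) = 1.0000000000 * 0.3461052227 / (11.1100 * 0.3400 * 1.0000000000) = 0.091625


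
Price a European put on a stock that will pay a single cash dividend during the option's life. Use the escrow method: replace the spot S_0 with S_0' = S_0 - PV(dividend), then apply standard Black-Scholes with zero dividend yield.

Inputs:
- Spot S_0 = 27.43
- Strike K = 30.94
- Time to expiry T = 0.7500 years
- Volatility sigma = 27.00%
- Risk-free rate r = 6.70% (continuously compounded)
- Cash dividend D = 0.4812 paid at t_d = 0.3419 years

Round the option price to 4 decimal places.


Answer: Price = 4.0363

Derivation:
PV(D) = D * exp(-r * t_d) = 0.4812 * 0.97735308 = 0.47030230
S_0' = S_0 - PV(D) = 27.4300 - 0.47030230 = 26.95969770
d1 = (ln(S_0'/K) + (r + sigma^2/2)*T) / (sigma*sqrt(T)) = -0.25711021
d2 = d1 - sigma*sqrt(T) = -0.49093707
exp(-rT) = 0.95099165
N(-d1) = 0.60145315; N(-d2) = 0.68826452
P = K * exp(-rT) * N(-d2) - S_0' * N(-d1) = 30.9400 * 0.95099165 * 0.68826452 - 26.95969770 * 0.60145315 = 4.0363


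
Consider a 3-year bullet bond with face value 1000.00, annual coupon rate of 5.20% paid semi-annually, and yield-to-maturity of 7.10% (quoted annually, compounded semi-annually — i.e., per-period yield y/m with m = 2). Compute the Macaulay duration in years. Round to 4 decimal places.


Answer: Macaulay duration = 2.8105 years

Derivation:
Coupon per period c = face * coupon_rate / m = 26.000000
Periods per year m = 2; per-period yield y/m = 0.035500
Number of cashflows N = 6
Cashflows (t years, CF_t, discount factor 1/(1+y/m)^(m*t), PV):
  t = 0.5000: CF_t = 26.000000, DF = 0.965717, PV = 25.108643
  t = 1.0000: CF_t = 26.000000, DF = 0.932609, PV = 24.247845
  t = 1.5000: CF_t = 26.000000, DF = 0.900637, PV = 23.416557
  t = 2.0000: CF_t = 26.000000, DF = 0.869760, PV = 22.613768
  t = 2.5000: CF_t = 26.000000, DF = 0.839942, PV = 21.838501
  t = 3.0000: CF_t = 1026.000000, DF = 0.811147, PV = 832.236466
Price P = sum_t PV_t = 949.461780
Macaulay numerator sum_t t * PV_t:
  t * PV_t at t = 0.5000: 12.554322
  t * PV_t at t = 1.0000: 24.247845
  t * PV_t at t = 1.5000: 35.124835
  t * PV_t at t = 2.0000: 45.227536
  t * PV_t at t = 2.5000: 54.596253
  t * PV_t at t = 3.0000: 2496.709399
Macaulay duration D = (sum_t t * PV_t) / P = 2668.460190 / 949.461780 = 2.810498


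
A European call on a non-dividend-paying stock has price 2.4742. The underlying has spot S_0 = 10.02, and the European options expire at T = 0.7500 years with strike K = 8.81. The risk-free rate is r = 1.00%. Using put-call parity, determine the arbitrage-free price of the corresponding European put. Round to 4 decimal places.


Put-call parity: C - P = S_0 * exp(-qT) - K * exp(-rT).
S_0 * exp(-qT) = 10.0200 * 1.00000000 = 10.02000000
K * exp(-rT) = 8.8100 * 0.99252805 = 8.74417216
P = C - S*exp(-qT) + K*exp(-rT)
P = 2.4742 - 10.02000000 + 8.74417216 = 1.1984

Answer: Put price = 1.1984


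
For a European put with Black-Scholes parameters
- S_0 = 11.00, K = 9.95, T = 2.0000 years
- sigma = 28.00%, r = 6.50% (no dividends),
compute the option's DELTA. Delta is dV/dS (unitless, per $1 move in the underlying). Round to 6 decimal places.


d1 = 0.7796426070; d2 = 0.3836628096
phi(d1) = 0.2943870648; exp(-qT) = 1.0000000000; exp(-rT) = 0.8780954309
N(-d1) = 0.2178006348
Delta = -exp(-qT) * N(-d1) = -1.0000000000 * 0.2178006348 = -0.217801

Answer: Delta = -0.217801


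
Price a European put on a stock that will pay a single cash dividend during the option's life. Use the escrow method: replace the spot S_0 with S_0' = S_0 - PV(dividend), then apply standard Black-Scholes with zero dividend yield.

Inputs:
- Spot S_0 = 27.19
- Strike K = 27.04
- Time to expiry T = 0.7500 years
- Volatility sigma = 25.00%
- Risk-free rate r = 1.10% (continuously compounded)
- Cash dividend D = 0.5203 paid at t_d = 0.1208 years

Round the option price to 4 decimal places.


PV(D) = D * exp(-r * t_d) = 0.5203 * 0.99867208 = 0.51960908
S_0' = S_0 - PV(D) = 27.1900 - 0.51960908 = 26.67039092
d1 = (ln(S_0'/K) + (r + sigma^2/2)*T) / (sigma*sqrt(T)) = 0.08278854
d2 = d1 - sigma*sqrt(T) = -0.13371781
exp(-rT) = 0.99178394
N(-d1) = 0.46700984; N(-d2) = 0.55318714
P = K * exp(-rT) * N(-d2) - S_0' * N(-d1) = 27.0400 * 0.99178394 * 0.55318714 - 26.67039092 * 0.46700984 = 2.3799

Answer: Price = 2.3799


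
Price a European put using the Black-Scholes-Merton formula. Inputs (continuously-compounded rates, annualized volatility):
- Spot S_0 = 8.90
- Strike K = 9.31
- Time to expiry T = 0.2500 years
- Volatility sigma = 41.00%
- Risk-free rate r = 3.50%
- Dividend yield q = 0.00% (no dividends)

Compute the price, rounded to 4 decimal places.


Answer: Price = 0.9160

Derivation:
d1 = (ln(S/K) + (r - q + 0.5*sigma^2) * T) / (sigma * sqrt(T)) = -0.07451373
d2 = d1 - sigma * sqrt(T) = -0.27951373
exp(-rT) = 0.99128817; exp(-qT) = 1.00000000
P = K * exp(-rT) * N(-d2) - S_0 * exp(-qT) * N(-d1)
N(-d1) = 0.52969919; N(-d2) = 0.61007470
P = 9.3100 * 0.99128817 * 0.61007470 - 8.9000 * 1.00000000 * 0.52969919 = 0.9160


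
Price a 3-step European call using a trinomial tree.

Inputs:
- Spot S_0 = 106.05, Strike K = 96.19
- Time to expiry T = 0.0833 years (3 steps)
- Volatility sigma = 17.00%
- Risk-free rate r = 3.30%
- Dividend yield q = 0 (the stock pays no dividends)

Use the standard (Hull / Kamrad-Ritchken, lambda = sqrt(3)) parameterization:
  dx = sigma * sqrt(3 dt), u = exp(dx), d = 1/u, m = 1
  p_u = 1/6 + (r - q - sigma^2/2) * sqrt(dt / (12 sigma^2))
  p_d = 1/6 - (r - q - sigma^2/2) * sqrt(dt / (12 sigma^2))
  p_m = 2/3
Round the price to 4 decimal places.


dt = T/N = 0.027767; dx = sigma*sqrt(3*dt) = 0.049065
u = exp(dx) = 1.050289; d = 1/u = 0.952119
p_u = 0.171916, p_m = 0.666667, p_d = 0.161418
Discount per step: exp(-r*dt) = 0.999084
Stock lattice S(k, j) with j the centered position index:
  k=0: S(0,+0) = 106.0500
  k=1: S(1,-1) = 100.9722; S(1,+0) = 106.0500; S(1,+1) = 111.3831
  k=2: S(2,-2) = 96.1376; S(2,-1) = 100.9722; S(2,+0) = 106.0500; S(2,+1) = 111.3831; S(2,+2) = 116.9844
  k=3: S(3,-3) = 91.5345; S(3,-2) = 96.1376; S(3,-1) = 100.9722; S(3,+0) = 106.0500; S(3,+1) = 111.3831; S(3,+2) = 116.9844; S(3,+3) = 122.8674
Terminal payoffs V(N, j) = max(S_T - K, 0):
  V(3,-3) = 0.000000; V(3,-2) = 0.000000; V(3,-1) = 4.782250; V(3,+0) = 9.860000; V(3,+1) = 15.193103; V(3,+2) = 20.794400; V(3,+3) = 26.677379
Backward induction: V(k, j) = exp(-r*dt) * [p_u * V(k+1, j+1) + p_m * V(k+1, j) + p_d * V(k+1, j-1)]
  V(2,-2) = exp(-r*dt) * [p_u*4.782250 + p_m*0.000000 + p_d*0.000000] = 0.821390
  V(2,-1) = exp(-r*dt) * [p_u*9.860000 + p_m*4.782250 + p_d*0.000000] = 4.878781
  V(2,+0) = exp(-r*dt) * [p_u*15.193103 + p_m*9.860000 + p_d*4.782250] = 9.948084
  V(2,+1) = exp(-r*dt) * [p_u*20.794400 + p_m*15.193103 + p_d*9.860000] = 15.281187
  V(2,+2) = exp(-r*dt) * [p_u*26.677379 + p_m*20.794400 + p_d*15.193103] = 20.882483
  V(1,-1) = exp(-r*dt) * [p_u*9.948084 + p_m*4.878781 + p_d*0.821390] = 5.090671
  V(1,+0) = exp(-r*dt) * [p_u*15.281187 + p_m*9.948084 + p_d*4.878781] = 10.037450
  V(1,+1) = exp(-r*dt) * [p_u*20.882483 + p_m*15.281187 + p_d*9.948084] = 15.369190
  V(0,+0) = exp(-r*dt) * [p_u*15.369190 + p_m*10.037450 + p_d*5.090671] = 10.146260

Answer: Price = V(0,0) = 10.1463


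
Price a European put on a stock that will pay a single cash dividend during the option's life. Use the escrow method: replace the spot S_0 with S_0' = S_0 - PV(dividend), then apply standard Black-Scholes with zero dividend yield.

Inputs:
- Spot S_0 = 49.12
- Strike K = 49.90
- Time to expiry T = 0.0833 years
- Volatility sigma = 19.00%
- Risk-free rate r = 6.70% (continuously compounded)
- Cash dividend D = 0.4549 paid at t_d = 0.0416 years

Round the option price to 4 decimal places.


Answer: Price = 1.6199

Derivation:
PV(D) = D * exp(-r * t_d) = 0.4549 * 0.99721668 = 0.45363387
S_0' = S_0 - PV(D) = 49.1200 - 0.45363387 = 48.66636613
d1 = (ln(S_0'/K) + (r + sigma^2/2)*T) / (sigma*sqrt(T)) = -0.32729873
d2 = d1 - sigma*sqrt(T) = -0.38213603
exp(-rT) = 0.99443445
N(-d1) = 0.62827902; N(-d2) = 0.64881977
P = K * exp(-rT) * N(-d2) - S_0' * N(-d1) = 49.9000 * 0.99443445 * 0.64881977 - 48.66636613 * 0.62827902 = 1.6199


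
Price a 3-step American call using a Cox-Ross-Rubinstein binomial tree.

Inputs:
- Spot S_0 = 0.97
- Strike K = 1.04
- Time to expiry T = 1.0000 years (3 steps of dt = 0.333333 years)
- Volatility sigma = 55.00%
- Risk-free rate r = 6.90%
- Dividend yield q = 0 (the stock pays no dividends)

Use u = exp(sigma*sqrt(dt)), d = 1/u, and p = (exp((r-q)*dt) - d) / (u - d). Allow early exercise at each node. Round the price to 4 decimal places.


dt = T/N = 0.333333
u = exp(sigma*sqrt(dt)) = 1.373748; d = 1/u = 0.727936
p = (exp((r-q)*dt) - d) / (u - d) = 0.457302
Discount per step: exp(-r*dt) = 0.977262
Stock lattice S(k, i) with i counting down-moves:
  k=0: S(0,0) = 0.9700
  k=1: S(1,0) = 1.3325; S(1,1) = 0.7061
  k=2: S(2,0) = 1.8306; S(2,1) = 0.9700; S(2,2) = 0.5140
  k=3: S(3,0) = 2.5147; S(3,1) = 1.3325; S(3,2) = 0.7061; S(3,3) = 0.3742
Terminal payoffs V(N, i) = max(S_T - K, 0):
  V(3,0) = 1.474738; V(3,1) = 0.292535; V(3,2) = 0.000000; V(3,3) = 0.000000
Backward induction: V(k, i) = exp(-r*dt) * [p * V(k+1, i) + (1-p) * V(k+1, i+1)]; then take max(V_cont, immediate exercise) for American.
  V(2,0) = exp(-r*dt) * [p*1.474738 + (1-p)*0.292535] = 0.814215; exercise = 0.790568; V(2,0) = max -> 0.814215
  V(2,1) = exp(-r*dt) * [p*0.292535 + (1-p)*0.000000] = 0.130735; exercise = 0.000000; V(2,1) = max -> 0.130735
  V(2,2) = exp(-r*dt) * [p*0.000000 + (1-p)*0.000000] = 0.000000; exercise = 0.000000; V(2,2) = max -> 0.000000
  V(1,0) = exp(-r*dt) * [p*0.814215 + (1-p)*0.130735] = 0.433212; exercise = 0.292535; V(1,0) = max -> 0.433212
  V(1,1) = exp(-r*dt) * [p*0.130735 + (1-p)*0.000000] = 0.058426; exercise = 0.000000; V(1,1) = max -> 0.058426
  V(0,0) = exp(-r*dt) * [p*0.433212 + (1-p)*0.058426] = 0.224591; exercise = 0.000000; V(0,0) = max -> 0.224591

Answer: Price = V(0,0) = 0.2246


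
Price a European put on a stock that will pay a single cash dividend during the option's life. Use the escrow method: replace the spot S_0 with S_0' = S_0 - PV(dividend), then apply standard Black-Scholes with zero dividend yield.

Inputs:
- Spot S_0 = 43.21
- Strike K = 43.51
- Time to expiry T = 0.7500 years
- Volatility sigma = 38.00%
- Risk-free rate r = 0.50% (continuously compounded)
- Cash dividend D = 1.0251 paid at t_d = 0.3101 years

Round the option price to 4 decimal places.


Answer: Price = 6.1887

Derivation:
PV(D) = D * exp(-r * t_d) = 1.0251 * 0.99845070 = 1.02351181
S_0' = S_0 - PV(D) = 43.2100 - 1.02351181 = 42.18648819
d1 = (ln(S_0'/K) + (r + sigma^2/2)*T) / (sigma*sqrt(T)) = 0.08207243
d2 = d1 - sigma*sqrt(T) = -0.24701722
exp(-rT) = 0.99625702
N(-d1) = 0.46729456; N(-d2) = 0.59755255
P = K * exp(-rT) * N(-d2) - S_0' * N(-d1) = 43.5100 * 0.99625702 * 0.59755255 - 42.18648819 * 0.46729456 = 6.1887


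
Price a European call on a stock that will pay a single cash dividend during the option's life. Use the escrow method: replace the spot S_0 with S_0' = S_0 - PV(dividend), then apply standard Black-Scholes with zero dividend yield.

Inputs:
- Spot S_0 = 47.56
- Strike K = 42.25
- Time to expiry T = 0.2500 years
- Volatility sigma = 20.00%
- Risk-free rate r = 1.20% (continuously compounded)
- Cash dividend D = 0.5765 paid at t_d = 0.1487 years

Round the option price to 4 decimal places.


Answer: Price = 5.1709

Derivation:
PV(D) = D * exp(-r * t_d) = 0.5765 * 0.99821719 = 0.57547221
S_0' = S_0 - PV(D) = 47.5600 - 0.57547221 = 46.98452779
d1 = (ln(S_0'/K) + (r + sigma^2/2)*T) / (sigma*sqrt(T)) = 1.14213998
d2 = d1 - sigma*sqrt(T) = 1.04213998
exp(-rT) = 0.99700450
N(d1) = 0.87330208; N(d2) = 0.85132661
C = S_0' * N(d1) - K * exp(-rT) * N(d2) = 46.98452779 * 0.87330208 - 42.2500 * 0.99700450 * 0.85132661 = 5.1709


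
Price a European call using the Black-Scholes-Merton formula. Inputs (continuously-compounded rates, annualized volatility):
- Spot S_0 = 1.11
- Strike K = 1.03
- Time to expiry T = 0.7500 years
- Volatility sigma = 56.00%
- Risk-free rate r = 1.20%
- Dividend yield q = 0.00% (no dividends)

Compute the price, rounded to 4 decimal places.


d1 = (ln(S/K) + (r - q + 0.5*sigma^2) * T) / (sigma * sqrt(T)) = 0.41528230
d2 = d1 - sigma * sqrt(T) = -0.06969192
exp(-rT) = 0.99104038; exp(-qT) = 1.00000000
C = S_0 * exp(-qT) * N(d1) - K * exp(-rT) * N(d2)
N(d1) = 0.66103237; N(d2) = 0.47221943
C = 1.1100 * 1.00000000 * 0.66103237 - 1.0300 * 0.99104038 * 0.47221943 = 0.2517

Answer: Price = 0.2517


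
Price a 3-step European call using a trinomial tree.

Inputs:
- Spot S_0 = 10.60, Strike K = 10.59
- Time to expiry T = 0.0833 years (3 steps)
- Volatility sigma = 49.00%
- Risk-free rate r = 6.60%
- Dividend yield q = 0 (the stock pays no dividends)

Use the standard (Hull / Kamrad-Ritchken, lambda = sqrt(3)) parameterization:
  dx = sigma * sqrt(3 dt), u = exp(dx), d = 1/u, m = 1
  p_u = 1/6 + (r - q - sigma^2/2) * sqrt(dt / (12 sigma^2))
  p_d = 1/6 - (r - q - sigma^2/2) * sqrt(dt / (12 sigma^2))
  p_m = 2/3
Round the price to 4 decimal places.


dt = T/N = 0.027767; dx = sigma*sqrt(3*dt) = 0.141423
u = exp(dx) = 1.151911; d = 1/u = 0.868122
p_u = 0.161361, p_m = 0.666667, p_d = 0.171973
Discount per step: exp(-r*dt) = 0.998169
Stock lattice S(k, j) with j the centered position index:
  k=0: S(0,+0) = 10.6000
  k=1: S(1,-1) = 9.2021; S(1,+0) = 10.6000; S(1,+1) = 12.2103
  k=2: S(2,-2) = 7.9885; S(2,-1) = 9.2021; S(2,+0) = 10.6000; S(2,+1) = 12.2103; S(2,+2) = 14.0651
  k=3: S(3,-3) = 6.9350; S(3,-2) = 7.9885; S(3,-1) = 9.2021; S(3,+0) = 10.6000; S(3,+1) = 12.2103; S(3,+2) = 14.0651; S(3,+3) = 16.2018
Terminal payoffs V(N, j) = max(S_T - K, 0):
  V(3,-3) = 0.000000; V(3,-2) = 0.000000; V(3,-1) = 0.000000; V(3,+0) = 0.010000; V(3,+1) = 1.620259; V(3,+2) = 3.475135; V(3,+3) = 5.611787
Backward induction: V(k, j) = exp(-r*dt) * [p_u * V(k+1, j+1) + p_m * V(k+1, j) + p_d * V(k+1, j-1)]
  V(2,-2) = exp(-r*dt) * [p_u*0.000000 + p_m*0.000000 + p_d*0.000000] = 0.000000
  V(2,-1) = exp(-r*dt) * [p_u*0.010000 + p_m*0.000000 + p_d*0.000000] = 0.001611
  V(2,+0) = exp(-r*dt) * [p_u*1.620259 + p_m*0.010000 + p_d*0.000000] = 0.267622
  V(2,+1) = exp(-r*dt) * [p_u*3.475135 + p_m*1.620259 + p_d*0.010000] = 1.639635
  V(2,+2) = exp(-r*dt) * [p_u*5.611787 + p_m*3.475135 + p_d*1.620259] = 3.494509
  V(1,-1) = exp(-r*dt) * [p_u*0.267622 + p_m*0.001611 + p_d*0.000000] = 0.044176
  V(1,+0) = exp(-r*dt) * [p_u*1.639635 + p_m*0.267622 + p_d*0.001611] = 0.442452
  V(1,+1) = exp(-r*dt) * [p_u*3.494509 + p_m*1.639635 + p_d*0.267622] = 1.699872
  V(0,+0) = exp(-r*dt) * [p_u*1.699872 + p_m*0.442452 + p_d*0.044176] = 0.575802

Answer: Price = V(0,0) = 0.5758
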